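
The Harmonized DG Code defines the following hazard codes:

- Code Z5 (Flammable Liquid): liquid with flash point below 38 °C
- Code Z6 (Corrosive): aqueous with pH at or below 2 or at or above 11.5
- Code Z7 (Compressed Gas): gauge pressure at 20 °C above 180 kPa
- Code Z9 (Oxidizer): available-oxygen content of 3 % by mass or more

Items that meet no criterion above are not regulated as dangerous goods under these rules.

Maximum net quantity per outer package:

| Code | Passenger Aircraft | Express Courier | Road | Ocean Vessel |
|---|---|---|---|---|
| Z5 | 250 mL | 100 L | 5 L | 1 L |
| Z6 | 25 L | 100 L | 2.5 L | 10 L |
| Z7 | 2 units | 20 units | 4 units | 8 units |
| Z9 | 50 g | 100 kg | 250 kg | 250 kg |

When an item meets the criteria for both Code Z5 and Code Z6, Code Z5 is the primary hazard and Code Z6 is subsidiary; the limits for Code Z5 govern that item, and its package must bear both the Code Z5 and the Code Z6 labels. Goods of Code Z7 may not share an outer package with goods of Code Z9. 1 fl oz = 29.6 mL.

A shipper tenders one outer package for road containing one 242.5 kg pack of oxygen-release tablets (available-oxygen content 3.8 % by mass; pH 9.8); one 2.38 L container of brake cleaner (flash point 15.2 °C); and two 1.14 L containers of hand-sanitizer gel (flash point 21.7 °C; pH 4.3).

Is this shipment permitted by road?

The oxygen-release tablets have available-oxygen content 3.8 % by mass, which is ≥ 3 % by mass, so they are Code Z9 (Oxidizer).
The brake cleaner has flash point 15.2 °C, which is < 38 °C, so it is Code Z5 (Flammable Liquid).
The hand-sanitizer gel has flash point 21.7 °C, which is < 38 °C, so it is Code Z5 (Flammable Liquid).
Total Code Z5: 2.38 L + (two 1.14 L containers = 2.28 L) = 4.66 L.
4.66 L ≤ 5 L (road limit, Code Z5) — within limit.
Code Z9 quantity: 242.5 kg.
That is within the Code Z9 road limit of 250 kg.
The segregation rule (Code Z7 with Code Z9) does not apply to Code Z5 with Code Z9.
Every hazard code is within its road limit and no segregation rule is violated.

Yes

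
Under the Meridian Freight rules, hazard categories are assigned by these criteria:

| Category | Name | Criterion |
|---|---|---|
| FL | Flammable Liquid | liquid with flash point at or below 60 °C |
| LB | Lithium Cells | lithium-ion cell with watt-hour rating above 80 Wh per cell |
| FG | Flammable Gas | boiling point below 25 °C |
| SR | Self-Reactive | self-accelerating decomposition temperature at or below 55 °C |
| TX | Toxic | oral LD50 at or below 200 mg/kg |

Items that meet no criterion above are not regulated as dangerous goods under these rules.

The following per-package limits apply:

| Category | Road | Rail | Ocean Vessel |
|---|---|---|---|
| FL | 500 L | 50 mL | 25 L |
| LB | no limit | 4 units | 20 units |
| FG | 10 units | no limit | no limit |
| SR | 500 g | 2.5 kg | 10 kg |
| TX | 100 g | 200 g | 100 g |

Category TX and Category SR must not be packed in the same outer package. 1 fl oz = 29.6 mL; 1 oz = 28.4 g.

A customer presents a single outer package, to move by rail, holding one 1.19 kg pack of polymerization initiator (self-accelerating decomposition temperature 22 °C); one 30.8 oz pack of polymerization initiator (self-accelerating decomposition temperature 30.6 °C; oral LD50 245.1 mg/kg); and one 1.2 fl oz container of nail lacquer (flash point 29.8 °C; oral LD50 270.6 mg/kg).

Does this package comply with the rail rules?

Self-accelerating decomposition temperature 22 °C meets the Category SR criterion (Self-Reactive), so the polymerization initiator is Category SR.
The polymerization initiator has self-accelerating decomposition temperature 30.6 °C, which is ≤ 55 °C, so it is Category SR (Self-Reactive).
The nail lacquer has flash point 29.8 °C, which is ≤ 60 °C, so it is Category FL (Flammable Liquid).
Category FL quantity: one 1.2 fl oz container = 35.52 mL.
35.52 mL ≤ 50 mL (rail limit, Category FL) — within limit.
Category SR net quantity: 1.19 kg + (one 30.8 oz pack = 874.72 g) = 2064.72 g.
2064.72 g is within the rail limit of 2.5 kg for Category SR.
The segregation rule (Category TX with Category SR) does not apply to Category FL with Category SR.
Every hazard category is within its rail limit and no segregation rule is violated.

Yes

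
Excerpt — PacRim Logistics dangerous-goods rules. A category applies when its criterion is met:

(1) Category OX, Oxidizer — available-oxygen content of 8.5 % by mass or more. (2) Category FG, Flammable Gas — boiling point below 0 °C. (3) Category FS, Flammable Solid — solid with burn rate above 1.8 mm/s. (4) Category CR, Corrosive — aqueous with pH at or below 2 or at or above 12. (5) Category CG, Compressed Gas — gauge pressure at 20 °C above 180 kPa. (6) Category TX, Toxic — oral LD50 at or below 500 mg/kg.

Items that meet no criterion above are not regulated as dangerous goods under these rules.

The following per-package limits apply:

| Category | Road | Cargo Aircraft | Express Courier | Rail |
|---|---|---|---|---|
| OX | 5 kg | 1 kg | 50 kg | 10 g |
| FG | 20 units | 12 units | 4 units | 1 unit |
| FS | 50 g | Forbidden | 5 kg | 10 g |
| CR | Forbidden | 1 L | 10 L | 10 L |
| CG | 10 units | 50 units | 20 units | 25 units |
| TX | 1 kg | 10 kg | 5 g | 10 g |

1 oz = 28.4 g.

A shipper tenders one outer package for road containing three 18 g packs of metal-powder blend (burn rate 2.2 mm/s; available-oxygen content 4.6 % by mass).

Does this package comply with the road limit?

No

Metal-powder blend: burn rate 2.2 mm/s > 1.8 mm/s → Category FS (Flammable Solid).
Category FS quantity: three 18 g packs = 54 g.
54 g > 50 g (road limit, Category FS) — over the limit.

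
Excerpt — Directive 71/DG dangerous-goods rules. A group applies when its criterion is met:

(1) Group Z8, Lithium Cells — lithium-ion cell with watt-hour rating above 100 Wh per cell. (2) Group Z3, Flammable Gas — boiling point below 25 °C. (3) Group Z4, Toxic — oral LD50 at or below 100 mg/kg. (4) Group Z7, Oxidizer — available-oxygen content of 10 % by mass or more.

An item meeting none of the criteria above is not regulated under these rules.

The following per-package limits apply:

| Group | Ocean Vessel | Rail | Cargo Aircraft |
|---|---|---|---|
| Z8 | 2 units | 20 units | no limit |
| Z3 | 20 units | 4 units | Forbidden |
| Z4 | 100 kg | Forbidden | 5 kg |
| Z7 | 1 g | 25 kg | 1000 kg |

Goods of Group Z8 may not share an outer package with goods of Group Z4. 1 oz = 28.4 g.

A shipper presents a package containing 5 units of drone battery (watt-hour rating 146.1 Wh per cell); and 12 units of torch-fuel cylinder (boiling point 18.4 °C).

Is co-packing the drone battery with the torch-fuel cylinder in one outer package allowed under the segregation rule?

Yes

With watt-hour rating 146.1 Wh per cell (> 100 Wh per cell), the drone battery falls in Group Z8.
The torch-fuel cylinder has boiling point 18.4 °C, which is < 25 °C, so it is Group Z3 (Flammable Gas).
No segregation rule bars Group Z8 with Group Z3.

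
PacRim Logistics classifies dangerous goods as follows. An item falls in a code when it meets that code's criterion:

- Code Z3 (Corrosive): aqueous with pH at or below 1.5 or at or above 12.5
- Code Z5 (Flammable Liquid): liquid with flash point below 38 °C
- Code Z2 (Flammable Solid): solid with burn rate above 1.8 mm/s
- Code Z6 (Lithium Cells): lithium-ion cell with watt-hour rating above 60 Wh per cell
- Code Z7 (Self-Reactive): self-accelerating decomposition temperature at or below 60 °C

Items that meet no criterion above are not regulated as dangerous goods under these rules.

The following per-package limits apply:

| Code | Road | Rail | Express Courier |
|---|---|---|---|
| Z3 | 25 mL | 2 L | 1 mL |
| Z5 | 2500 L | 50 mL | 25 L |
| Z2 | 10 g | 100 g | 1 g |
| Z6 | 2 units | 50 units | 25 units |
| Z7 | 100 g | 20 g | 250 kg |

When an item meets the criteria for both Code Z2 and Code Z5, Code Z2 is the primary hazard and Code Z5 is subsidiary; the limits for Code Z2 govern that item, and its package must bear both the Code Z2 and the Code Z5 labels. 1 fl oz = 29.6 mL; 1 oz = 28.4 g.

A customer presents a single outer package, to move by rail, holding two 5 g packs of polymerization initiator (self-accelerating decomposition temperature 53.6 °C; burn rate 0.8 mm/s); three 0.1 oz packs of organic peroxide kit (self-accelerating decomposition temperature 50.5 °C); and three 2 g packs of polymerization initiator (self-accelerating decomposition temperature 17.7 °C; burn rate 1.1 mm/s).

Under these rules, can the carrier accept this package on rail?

No

The polymerization initiator has self-accelerating decomposition temperature 53.6 °C, which is ≤ 60 °C, so it is Code Z7 (Self-Reactive).
The organic peroxide kit has self-accelerating decomposition temperature 50.5 °C, which is ≤ 60 °C, so it is Code Z7 (Self-Reactive).
With self-accelerating decomposition temperature 17.7 °C (≤ 60 °C), the polymerization initiator falls in Code Z7.
Code Z7 net quantity: (two 5 g packs = 10 g) + (three 0.1 oz packs = 8.52 g) + (three 2 g packs = 6 g) = 24.52 g.
24.52 g exceeds the rail limit of 20 g for Code Z7.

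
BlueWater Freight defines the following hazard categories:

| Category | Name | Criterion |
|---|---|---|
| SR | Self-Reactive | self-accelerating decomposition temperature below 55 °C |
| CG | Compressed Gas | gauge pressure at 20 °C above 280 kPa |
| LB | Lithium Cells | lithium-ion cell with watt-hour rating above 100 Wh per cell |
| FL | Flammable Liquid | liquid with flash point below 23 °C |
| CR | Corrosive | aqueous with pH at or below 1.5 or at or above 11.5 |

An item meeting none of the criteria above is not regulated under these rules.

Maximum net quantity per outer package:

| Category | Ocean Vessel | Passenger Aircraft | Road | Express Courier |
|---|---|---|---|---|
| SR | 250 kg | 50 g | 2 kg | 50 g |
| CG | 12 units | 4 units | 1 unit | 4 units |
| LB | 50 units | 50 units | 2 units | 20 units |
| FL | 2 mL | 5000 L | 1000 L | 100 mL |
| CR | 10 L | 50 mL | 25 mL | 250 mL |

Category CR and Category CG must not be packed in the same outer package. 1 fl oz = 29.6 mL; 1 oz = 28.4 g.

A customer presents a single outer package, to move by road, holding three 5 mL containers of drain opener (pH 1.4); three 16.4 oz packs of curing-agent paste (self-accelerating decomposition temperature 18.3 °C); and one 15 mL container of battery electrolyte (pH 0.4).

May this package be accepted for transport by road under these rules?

No

With pH 1.4 (≤ 1.5), the drain opener falls in Category CR.
Curing-agent paste: self-accelerating decomposition temperature 18.3 °C < 55 °C → Category SR (Self-Reactive).
Battery electrolyte: pH 0.4 ≤ 1.5 → Category CR (Corrosive).
Total Category CR: (three 5 mL containers = 15 mL) + 15 mL = 30 mL.
That exceeds the Category CR road limit of 25 mL.
Category SR quantity: three 16.4 oz packs = 1397.28 g.
1397.28 g is within the road limit of 2 kg for Category SR.
The segregation rule (Category CR with Category CG) does not apply to Category CR with Category SR.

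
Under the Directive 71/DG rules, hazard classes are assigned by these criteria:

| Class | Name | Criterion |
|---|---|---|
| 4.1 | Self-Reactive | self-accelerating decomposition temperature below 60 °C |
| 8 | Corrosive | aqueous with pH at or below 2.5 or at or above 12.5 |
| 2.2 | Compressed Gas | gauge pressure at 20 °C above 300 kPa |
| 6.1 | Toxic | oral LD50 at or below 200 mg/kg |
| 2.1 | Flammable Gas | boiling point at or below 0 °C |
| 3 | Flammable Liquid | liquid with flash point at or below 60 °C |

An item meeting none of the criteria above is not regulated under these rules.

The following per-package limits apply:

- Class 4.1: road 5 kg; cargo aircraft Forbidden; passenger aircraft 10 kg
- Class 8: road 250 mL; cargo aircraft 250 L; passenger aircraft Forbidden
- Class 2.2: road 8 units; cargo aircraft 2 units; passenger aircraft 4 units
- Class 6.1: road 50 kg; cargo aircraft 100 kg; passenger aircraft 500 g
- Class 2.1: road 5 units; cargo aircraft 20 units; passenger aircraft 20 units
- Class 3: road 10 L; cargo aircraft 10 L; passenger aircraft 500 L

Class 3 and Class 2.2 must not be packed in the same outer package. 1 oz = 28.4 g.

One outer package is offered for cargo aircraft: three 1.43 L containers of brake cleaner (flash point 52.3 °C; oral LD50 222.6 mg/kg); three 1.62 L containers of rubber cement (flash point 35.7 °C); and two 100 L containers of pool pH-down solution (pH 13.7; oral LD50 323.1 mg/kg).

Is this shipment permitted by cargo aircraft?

Flash point 52.3 °C meets the Class 3 criterion (Flammable Liquid), so the brake cleaner is Class 3.
Flash point 35.7 °C meets the Class 3 criterion (Flammable Liquid), so the rubber cement is Class 3.
pH 13.7 meets the Class 8 criterion (Corrosive), so the pool pH-down solution is Class 8.
Total Class 3: (three 1.43 L containers = 4.29 L) + (three 1.62 L containers = 4.86 L) = 9.15 L.
9.15 L ≤ 10 L (cargo aircraft limit, Class 3) — within limit.
Class 8 quantity: two 100 L containers = 200 L.
200 L is within the cargo aircraft limit of 250 L for Class 8.
The segregation rule (Class 3 with Class 2.2) does not apply to Class 3 with Class 8.
Every hazard class is within its cargo aircraft limit and no segregation rule is violated.

Yes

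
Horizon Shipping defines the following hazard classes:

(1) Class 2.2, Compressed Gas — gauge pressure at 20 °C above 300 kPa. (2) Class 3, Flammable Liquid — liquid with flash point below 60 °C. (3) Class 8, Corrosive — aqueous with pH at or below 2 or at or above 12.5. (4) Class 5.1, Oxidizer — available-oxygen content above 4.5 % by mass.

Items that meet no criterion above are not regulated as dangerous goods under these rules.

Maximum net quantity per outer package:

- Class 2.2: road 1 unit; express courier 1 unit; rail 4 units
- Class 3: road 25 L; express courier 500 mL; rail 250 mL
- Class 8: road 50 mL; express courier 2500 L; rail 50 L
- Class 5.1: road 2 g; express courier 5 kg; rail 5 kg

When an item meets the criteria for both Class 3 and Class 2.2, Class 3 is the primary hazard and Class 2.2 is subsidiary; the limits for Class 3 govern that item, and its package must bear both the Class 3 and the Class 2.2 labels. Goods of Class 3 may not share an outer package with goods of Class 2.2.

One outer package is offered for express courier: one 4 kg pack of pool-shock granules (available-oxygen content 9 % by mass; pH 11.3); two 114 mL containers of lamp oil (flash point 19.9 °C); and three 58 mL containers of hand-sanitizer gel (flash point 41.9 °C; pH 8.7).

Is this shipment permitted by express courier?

Yes

Pool-shock granules: available-oxygen content 9 % by mass > 4.5 % by mass → Class 5.1 (Oxidizer).
With flash point 19.9 °C (< 60 °C), the lamp oil falls in Class 3.
With flash point 41.9 °C (< 60 °C), the hand-sanitizer gel falls in Class 3.
Class 3 net quantity: (two 114 mL containers = 228 mL) + (three 58 mL containers = 174 mL) = 402 mL.
That is within the Class 3 express courier limit of 500 mL.
Class 5.1 quantity: 4 kg.
That is within the Class 5.1 express courier limit of 5 kg.
The segregation rule (Class 3 with Class 2.2) does not apply to Class 3 with Class 5.1.
Every hazard class is within its express courier limit and no segregation rule is violated.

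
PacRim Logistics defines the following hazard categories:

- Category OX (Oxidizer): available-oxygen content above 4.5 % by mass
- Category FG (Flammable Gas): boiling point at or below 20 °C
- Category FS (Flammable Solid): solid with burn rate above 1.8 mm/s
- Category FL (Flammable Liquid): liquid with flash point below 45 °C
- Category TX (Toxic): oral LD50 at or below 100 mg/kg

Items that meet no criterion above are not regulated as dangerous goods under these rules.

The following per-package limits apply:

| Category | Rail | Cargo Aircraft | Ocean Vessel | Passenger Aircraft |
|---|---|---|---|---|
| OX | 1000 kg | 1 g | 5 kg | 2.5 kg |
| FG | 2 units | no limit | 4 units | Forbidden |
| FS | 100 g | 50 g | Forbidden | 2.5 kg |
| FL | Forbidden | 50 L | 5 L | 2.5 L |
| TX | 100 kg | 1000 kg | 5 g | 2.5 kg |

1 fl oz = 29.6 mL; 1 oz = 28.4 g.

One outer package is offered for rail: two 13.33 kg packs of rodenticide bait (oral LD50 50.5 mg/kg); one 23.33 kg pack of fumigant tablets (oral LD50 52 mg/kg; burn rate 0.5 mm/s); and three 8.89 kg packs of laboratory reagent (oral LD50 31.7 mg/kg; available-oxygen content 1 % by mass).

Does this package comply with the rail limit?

The rodenticide bait has oral LD50 50.5 mg/kg, which is ≤ 100 mg/kg, so it is Category TX (Toxic).
With oral LD50 52 mg/kg (≤ 100 mg/kg), the fumigant tablets fall in Category TX.
Laboratory reagent: oral LD50 31.7 mg/kg ≤ 100 mg/kg → Category TX (Toxic).
Category TX net quantity: (two 13.33 kg packs = 26.66 kg) + 23.33 kg + (three 8.89 kg packs = 26.67 kg) = 76.66 kg.
76.66 kg ≤ 100 kg (rail limit, Category TX) — within limit.

Yes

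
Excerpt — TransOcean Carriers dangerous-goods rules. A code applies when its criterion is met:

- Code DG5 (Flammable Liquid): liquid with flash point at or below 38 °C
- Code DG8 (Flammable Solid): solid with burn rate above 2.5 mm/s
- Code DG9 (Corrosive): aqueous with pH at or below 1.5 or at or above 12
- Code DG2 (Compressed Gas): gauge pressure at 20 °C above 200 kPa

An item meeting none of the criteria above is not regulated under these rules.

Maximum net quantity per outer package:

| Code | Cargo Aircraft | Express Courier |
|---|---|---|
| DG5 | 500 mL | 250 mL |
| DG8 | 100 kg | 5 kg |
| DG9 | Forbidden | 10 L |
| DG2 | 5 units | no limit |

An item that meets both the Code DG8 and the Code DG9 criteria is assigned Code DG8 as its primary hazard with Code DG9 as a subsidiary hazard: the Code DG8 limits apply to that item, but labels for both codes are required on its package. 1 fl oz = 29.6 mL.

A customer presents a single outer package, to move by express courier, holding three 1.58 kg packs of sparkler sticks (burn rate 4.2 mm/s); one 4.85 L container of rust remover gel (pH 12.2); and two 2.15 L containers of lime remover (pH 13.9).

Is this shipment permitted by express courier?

Yes

Burn rate 4.2 mm/s meets the Code DG8 criterion (Flammable Solid), so the sparkler sticks are Code DG8.
pH 12.2 meets the Code DG9 criterion (Corrosive), so the rust remover gel is Code DG9.
Lime remover: pH 13.9 ≥ 12 → Code DG9 (Corrosive).
Code DG8 quantity: three 1.58 kg packs = 4.74 kg.
That is within the Code DG8 express courier limit of 5 kg.
Code DG9 net quantity: 4.85 L + (two 2.15 L containers = 4.3 L) = 9.15 L.
9.15 L is within the express courier limit of 10 L for Code DG9.
Every hazard code is within its express courier limit and no segregation rule is violated.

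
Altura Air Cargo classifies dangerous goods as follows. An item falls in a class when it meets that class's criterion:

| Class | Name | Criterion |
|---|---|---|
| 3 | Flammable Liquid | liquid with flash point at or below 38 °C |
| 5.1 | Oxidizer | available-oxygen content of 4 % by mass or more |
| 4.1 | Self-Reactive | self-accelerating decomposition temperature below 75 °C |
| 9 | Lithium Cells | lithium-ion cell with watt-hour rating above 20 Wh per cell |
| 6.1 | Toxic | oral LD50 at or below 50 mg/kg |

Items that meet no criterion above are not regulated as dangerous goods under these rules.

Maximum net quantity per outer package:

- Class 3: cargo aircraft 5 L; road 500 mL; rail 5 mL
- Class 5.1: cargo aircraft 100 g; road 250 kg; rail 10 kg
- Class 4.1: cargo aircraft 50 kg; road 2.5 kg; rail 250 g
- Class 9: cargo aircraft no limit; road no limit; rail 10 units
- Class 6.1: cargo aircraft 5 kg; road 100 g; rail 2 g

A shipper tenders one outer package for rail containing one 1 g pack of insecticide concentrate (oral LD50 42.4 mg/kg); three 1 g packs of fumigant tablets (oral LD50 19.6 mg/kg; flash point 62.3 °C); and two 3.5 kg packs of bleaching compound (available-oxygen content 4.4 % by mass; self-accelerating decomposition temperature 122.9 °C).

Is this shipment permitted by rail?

Oral LD50 42.4 mg/kg meets the Class 6.1 criterion (Toxic), so the insecticide concentrate is Class 6.1.
The fumigant tablets have oral LD50 19.6 mg/kg, which is ≤ 50 mg/kg, so they are Class 6.1 (Toxic).
The bleaching compound has available-oxygen content 4.4 % by mass, which is ≥ 4 % by mass, so it is Class 5.1 (Oxidizer).
Total Class 6.1: 1 g + (three 1 g packs = 3 g) = 4 g.
4 g > 2 g (rail limit, Class 6.1) — over the limit.
Class 5.1 quantity: two 3.5 kg packs = 7 kg.
That is within the Class 5.1 rail limit of 10 kg.

No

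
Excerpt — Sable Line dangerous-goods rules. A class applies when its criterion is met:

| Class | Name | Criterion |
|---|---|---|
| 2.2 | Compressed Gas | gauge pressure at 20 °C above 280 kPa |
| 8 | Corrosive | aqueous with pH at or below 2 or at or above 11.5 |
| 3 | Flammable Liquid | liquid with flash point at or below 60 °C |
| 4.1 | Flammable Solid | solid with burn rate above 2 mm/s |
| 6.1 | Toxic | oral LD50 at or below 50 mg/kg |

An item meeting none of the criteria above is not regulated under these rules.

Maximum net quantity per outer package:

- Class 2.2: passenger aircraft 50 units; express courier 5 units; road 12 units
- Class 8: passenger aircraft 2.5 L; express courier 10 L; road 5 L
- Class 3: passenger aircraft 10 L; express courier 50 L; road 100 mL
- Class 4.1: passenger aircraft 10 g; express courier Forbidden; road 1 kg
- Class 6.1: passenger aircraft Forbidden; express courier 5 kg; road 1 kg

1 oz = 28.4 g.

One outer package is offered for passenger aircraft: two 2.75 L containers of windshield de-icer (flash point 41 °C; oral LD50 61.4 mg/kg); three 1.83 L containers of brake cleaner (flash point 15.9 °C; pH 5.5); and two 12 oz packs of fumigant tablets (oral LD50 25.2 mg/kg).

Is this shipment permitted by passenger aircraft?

No

With flash point 41 °C (≤ 60 °C), the windshield de-icer falls in Class 3.
The brake cleaner has flash point 15.9 °C, which is ≤ 60 °C, so it is Class 3 (Flammable Liquid).
Fumigant tablets: oral LD50 25.2 mg/kg ≤ 50 mg/kg → Class 6.1 (Toxic).
Class 3 net quantity: (two 2.75 L containers = 5.5 L) + (three 1.83 L containers = 5.49 L) = 10.99 L.
10.99 L exceeds the passenger aircraft limit of 10 L for Class 3.
Class 6.1 quantity: two 12 oz packs = 681.6 g.
By passenger aircraft, Class 6.1 is Forbidden regardless of quantity.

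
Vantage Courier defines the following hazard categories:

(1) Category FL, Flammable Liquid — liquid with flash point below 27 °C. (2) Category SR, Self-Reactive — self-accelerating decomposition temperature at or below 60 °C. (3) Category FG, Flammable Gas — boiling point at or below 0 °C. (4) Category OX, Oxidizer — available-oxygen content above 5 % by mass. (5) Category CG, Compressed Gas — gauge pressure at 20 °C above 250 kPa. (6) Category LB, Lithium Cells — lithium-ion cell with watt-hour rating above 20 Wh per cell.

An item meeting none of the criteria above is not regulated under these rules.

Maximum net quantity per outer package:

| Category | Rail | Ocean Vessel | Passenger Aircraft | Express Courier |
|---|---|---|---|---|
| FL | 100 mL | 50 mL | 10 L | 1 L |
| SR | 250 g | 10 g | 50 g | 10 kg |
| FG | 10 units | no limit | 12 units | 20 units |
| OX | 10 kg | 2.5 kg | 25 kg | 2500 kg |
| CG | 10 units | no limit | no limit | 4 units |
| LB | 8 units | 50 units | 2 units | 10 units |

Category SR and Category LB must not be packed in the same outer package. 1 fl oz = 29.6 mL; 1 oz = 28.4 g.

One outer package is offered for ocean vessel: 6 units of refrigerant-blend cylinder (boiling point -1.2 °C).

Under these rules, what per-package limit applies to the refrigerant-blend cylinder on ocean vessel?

no limit

Refrigerant-blend cylinder: boiling point -1.2 °C ≤ 0 °C → Category FG (Flammable Gas).
The ocean vessel limit for Category FG is no limit.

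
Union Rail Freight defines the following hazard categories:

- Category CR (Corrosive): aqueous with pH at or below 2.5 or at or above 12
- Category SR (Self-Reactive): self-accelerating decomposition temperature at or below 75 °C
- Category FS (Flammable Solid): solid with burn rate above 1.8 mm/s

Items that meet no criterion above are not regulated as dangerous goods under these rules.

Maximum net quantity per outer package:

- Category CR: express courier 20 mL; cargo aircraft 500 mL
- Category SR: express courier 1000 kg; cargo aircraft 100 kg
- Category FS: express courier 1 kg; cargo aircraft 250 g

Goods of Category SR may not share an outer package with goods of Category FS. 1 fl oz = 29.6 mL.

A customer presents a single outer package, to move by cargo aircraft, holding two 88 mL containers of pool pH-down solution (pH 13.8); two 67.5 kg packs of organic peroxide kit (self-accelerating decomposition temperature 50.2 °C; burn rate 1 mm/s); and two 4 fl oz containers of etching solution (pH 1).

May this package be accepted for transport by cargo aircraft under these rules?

No

pH 13.8 meets the Category CR criterion (Corrosive), so the pool pH-down solution is Category CR.
Self-accelerating decomposition temperature 50.2 °C meets the Category SR criterion (Self-Reactive), so the organic peroxide kit is Category SR.
With pH 1 (≤ 2.5), the etching solution falls in Category CR.
Total Category CR: (two 88 mL containers = 176 mL) + (two 4 fl oz containers = 236.8 mL) = 412.8 mL.
412.8 mL ≤ 500 mL (cargo aircraft limit, Category CR) — within limit.
Category SR quantity: two 67.5 kg packs = 135 kg.
135 kg exceeds the cargo aircraft limit of 100 kg for Category SR.
The segregation rule (Category SR with Category FS) does not apply to Category CR with Category SR.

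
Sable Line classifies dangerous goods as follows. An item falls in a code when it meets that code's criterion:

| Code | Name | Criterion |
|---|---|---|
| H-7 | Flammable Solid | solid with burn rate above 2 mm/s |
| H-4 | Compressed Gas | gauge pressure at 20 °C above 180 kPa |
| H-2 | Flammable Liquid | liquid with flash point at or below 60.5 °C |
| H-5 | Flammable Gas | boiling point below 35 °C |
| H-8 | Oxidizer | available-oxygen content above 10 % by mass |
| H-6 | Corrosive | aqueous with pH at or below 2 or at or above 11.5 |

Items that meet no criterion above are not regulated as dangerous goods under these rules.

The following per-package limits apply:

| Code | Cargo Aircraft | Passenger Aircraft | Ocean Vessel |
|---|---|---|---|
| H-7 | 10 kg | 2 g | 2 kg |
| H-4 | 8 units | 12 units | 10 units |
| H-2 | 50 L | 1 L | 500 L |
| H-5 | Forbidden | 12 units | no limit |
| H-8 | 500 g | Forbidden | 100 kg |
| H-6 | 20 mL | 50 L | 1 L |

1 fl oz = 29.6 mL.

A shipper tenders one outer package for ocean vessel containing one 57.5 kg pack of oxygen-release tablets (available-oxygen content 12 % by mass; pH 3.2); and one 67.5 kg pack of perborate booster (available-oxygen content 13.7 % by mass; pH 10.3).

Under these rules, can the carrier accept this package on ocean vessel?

No

With available-oxygen content 12 % by mass (> 10 % by mass), the oxygen-release tablets fall in Code H-8.
With available-oxygen content 13.7 % by mass (> 10 % by mass), the perborate booster falls in Code H-8.
Code H-8 net quantity: 57.5 kg + 67.5 kg = 125 kg.
125 kg exceeds the ocean vessel limit of 100 kg for Code H-8.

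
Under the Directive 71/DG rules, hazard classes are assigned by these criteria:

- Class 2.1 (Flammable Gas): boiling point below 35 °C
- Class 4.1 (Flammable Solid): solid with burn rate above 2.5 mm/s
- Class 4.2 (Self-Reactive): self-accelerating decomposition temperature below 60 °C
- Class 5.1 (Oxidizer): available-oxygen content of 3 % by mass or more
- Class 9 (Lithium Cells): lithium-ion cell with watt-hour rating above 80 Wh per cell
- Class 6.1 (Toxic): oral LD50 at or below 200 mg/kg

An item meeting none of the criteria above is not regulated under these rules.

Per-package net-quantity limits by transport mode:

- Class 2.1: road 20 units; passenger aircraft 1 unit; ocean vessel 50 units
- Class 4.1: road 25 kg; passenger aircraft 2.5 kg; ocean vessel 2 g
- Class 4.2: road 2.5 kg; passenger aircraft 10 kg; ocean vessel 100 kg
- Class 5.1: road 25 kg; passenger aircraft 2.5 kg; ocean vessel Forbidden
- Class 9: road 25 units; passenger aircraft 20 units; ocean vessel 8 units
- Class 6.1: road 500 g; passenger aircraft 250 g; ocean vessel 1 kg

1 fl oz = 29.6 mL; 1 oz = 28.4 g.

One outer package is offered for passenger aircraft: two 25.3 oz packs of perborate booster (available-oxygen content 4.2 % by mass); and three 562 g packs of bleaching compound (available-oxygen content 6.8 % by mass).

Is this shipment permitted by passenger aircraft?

No

Available-oxygen content 4.2 % by mass meets the Class 5.1 criterion (Oxidizer), so the perborate booster is Class 5.1.
The bleaching compound has available-oxygen content 6.8 % by mass, which is ≥ 3 % by mass, so it is Class 5.1 (Oxidizer).
Class 5.1 net quantity: (two 25.3 oz packs = 1437.04 g) + (three 562 g packs = 1.686 kg) = 3123.04 g.
That exceeds the Class 5.1 passenger aircraft limit of 2.5 kg.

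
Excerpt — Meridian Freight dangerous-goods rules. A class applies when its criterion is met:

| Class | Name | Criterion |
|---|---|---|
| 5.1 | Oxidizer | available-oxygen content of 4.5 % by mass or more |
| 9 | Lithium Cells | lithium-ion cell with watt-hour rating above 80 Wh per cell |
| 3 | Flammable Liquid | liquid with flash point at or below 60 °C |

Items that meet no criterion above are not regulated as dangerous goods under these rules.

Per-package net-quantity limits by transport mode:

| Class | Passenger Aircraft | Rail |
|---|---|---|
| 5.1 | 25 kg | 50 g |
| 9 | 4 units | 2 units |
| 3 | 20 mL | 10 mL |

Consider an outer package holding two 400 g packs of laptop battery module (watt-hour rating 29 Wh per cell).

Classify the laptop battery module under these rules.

Not regulated

watt-hour rating 29 Wh per cell is not above 80 Wh per cell, so Class 9 does not apply.
No criterion is met, so the item is not regulated.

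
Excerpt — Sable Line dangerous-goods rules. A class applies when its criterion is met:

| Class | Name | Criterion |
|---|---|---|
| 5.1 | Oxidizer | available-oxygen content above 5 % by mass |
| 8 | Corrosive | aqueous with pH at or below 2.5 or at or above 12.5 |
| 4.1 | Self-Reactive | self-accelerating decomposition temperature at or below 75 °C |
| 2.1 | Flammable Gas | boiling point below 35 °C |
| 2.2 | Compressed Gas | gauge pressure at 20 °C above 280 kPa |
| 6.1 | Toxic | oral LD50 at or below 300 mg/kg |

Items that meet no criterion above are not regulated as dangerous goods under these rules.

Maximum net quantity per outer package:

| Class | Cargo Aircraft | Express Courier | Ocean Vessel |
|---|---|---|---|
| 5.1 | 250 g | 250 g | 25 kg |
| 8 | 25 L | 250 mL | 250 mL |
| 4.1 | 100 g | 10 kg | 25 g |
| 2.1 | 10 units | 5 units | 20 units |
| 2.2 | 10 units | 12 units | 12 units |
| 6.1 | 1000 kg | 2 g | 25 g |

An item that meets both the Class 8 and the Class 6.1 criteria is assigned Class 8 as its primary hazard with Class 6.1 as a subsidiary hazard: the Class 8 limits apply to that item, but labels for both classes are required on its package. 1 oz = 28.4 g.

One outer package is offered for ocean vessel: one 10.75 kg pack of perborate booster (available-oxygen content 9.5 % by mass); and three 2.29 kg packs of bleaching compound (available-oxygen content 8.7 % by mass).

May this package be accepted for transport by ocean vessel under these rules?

Perborate booster: available-oxygen content 9.5 % by mass > 5 % by mass → Class 5.1 (Oxidizer).
Bleaching compound: available-oxygen content 8.7 % by mass > 5 % by mass → Class 5.1 (Oxidizer).
Total Class 5.1: 10.75 kg + (three 2.29 kg packs = 6.87 kg) = 17.62 kg.
17.62 kg is within the ocean vessel limit of 25 kg for Class 5.1.

Yes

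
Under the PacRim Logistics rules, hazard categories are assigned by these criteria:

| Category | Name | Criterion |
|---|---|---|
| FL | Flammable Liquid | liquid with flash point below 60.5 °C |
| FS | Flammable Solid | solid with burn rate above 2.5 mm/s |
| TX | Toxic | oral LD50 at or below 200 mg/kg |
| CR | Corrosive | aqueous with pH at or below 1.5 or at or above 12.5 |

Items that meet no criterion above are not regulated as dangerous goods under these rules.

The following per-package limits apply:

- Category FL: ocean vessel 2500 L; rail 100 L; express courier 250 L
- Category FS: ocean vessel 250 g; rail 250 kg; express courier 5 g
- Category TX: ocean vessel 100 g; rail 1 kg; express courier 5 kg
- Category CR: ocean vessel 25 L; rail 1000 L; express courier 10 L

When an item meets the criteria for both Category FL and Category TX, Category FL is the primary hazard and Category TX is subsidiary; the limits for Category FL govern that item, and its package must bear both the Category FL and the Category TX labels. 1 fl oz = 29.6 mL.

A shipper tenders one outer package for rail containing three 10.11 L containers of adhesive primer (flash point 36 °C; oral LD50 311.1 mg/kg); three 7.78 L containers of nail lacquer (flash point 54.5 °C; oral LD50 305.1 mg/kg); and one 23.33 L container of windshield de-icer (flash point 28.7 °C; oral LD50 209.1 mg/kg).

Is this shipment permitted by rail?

Yes

Flash point 36 °C meets the Category FL criterion (Flammable Liquid), so the adhesive primer is Category FL.
Flash point 54.5 °C meets the Category FL criterion (Flammable Liquid), so the nail lacquer is Category FL.
Flash point 28.7 °C meets the Category FL criterion (Flammable Liquid), so the windshield de-icer is Category FL.
Total Category FL: (three 10.11 L containers = 30.33 L) + (three 7.78 L containers = 23.34 L) + 23.33 L = 77 L.
77 L ≤ 100 L (rail limit, Category FL) — within limit.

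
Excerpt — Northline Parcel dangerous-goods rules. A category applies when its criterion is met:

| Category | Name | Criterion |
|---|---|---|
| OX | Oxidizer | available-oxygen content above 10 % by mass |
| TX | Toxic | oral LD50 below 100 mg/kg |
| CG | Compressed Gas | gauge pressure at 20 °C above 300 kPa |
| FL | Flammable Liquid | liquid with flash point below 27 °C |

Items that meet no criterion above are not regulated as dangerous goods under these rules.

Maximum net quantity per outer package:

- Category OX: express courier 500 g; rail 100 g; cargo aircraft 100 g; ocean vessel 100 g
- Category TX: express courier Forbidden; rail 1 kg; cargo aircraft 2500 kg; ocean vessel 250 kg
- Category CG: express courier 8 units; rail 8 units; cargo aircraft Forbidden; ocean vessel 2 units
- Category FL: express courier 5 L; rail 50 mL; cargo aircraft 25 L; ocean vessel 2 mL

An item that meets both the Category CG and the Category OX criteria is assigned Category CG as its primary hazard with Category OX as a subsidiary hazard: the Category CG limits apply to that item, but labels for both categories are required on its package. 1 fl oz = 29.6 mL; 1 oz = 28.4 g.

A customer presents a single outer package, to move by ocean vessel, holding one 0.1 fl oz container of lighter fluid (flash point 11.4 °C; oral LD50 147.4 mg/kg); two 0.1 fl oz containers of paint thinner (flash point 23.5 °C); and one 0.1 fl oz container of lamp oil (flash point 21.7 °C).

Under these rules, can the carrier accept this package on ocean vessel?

No

Flash point 11.4 °C meets the Category FL criterion (Flammable Liquid), so the lighter fluid is Category FL.
With flash point 23.5 °C (< 27 °C), the paint thinner falls in Category FL.
The lamp oil has flash point 21.7 °C, which is < 27 °C, so it is Category FL (Flammable Liquid).
Total Category FL: (one 0.1 fl oz container = 2.96 mL) + (two 0.1 fl oz containers = 5.92 mL) + (one 0.1 fl oz container = 2.96 mL) = 11.84 mL.
11.84 mL exceeds the ocean vessel limit of 2 mL for Category FL.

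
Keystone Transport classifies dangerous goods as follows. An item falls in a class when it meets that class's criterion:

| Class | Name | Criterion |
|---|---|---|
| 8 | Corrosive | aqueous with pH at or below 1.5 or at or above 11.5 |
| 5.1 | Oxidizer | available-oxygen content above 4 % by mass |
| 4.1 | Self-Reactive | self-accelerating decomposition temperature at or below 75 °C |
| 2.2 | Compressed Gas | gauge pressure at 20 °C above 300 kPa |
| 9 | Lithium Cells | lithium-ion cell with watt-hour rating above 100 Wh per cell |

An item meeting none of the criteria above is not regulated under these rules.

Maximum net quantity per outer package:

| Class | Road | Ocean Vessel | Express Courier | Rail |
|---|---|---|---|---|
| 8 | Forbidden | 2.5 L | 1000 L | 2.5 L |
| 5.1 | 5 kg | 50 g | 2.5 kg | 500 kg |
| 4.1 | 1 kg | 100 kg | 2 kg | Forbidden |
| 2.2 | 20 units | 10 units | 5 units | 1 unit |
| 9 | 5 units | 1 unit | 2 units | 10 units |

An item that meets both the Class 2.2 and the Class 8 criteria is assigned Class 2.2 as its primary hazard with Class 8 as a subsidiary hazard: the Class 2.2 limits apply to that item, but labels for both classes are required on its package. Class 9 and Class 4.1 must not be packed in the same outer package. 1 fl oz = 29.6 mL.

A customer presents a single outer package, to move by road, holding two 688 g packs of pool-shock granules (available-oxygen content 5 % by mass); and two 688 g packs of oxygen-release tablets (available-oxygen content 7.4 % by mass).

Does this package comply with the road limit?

The pool-shock granules have available-oxygen content 5 % by mass, which is > 4 % by mass, so they are Class 5.1 (Oxidizer).
Available-oxygen content 7.4 % by mass meets the Class 5.1 criterion (Oxidizer), so the oxygen-release tablets are Class 5.1.
Total Class 5.1: (two 688 g packs = 1.376 kg) + (two 688 g packs = 1.376 kg) = 2.752 kg.
That is within the Class 5.1 road limit of 5 kg.

Yes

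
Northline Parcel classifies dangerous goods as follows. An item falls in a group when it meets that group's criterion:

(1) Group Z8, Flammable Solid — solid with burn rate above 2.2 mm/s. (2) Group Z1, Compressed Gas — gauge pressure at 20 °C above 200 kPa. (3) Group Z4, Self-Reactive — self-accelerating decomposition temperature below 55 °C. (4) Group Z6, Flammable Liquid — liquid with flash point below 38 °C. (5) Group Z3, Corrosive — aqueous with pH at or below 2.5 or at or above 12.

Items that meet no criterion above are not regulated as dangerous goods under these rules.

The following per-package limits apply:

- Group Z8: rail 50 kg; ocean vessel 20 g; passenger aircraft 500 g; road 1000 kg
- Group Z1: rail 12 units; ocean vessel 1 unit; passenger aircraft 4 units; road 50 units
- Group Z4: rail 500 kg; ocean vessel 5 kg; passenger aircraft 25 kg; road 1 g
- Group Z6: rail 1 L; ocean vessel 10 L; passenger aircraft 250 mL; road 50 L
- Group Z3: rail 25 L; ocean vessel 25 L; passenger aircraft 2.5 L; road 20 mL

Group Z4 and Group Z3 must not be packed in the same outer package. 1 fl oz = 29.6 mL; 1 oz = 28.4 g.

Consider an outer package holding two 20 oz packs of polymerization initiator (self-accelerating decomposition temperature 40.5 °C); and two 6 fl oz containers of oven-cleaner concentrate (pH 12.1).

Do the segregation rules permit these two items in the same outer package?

No

Self-accelerating decomposition temperature 40.5 °C meets the Group Z4 criterion (Self-Reactive), so the polymerization initiator is Group Z4.
With pH 12.1 (≥ 12), the oven-cleaner concentrate falls in Group Z3.
Group Z4 and Group Z3 may not share an outer package.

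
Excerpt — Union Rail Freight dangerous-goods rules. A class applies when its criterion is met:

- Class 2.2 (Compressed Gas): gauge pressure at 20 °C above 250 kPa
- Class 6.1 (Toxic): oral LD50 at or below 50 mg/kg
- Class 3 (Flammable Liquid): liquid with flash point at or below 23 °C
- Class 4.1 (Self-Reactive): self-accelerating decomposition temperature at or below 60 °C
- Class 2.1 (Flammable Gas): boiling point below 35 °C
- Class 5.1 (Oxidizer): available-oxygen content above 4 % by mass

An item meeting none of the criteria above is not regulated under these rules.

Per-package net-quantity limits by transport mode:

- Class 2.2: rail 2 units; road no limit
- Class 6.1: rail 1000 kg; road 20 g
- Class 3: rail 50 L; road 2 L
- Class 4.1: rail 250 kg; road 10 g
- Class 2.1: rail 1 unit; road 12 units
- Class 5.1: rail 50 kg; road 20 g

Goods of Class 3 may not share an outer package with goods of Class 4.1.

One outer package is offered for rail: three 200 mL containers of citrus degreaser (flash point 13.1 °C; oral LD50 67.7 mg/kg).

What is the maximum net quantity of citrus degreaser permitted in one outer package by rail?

The citrus degreaser has flash point 13.1 °C, which is ≤ 23 °C, so it is Class 3 (Flammable Liquid).
The rail limit for Class 3 is 50 L.

50 L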